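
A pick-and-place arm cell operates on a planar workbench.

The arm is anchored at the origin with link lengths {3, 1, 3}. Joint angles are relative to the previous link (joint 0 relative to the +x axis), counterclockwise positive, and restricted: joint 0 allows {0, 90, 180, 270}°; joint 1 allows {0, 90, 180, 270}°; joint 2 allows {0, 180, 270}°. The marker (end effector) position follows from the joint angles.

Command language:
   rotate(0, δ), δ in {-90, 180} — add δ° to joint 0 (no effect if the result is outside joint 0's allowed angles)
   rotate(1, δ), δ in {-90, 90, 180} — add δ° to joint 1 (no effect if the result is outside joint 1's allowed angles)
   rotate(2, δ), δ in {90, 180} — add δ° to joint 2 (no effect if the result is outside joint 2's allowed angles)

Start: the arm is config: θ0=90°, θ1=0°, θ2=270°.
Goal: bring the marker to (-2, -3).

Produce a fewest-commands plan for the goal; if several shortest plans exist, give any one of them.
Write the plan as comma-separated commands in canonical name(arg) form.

begin: config: θ0=90°, θ1=0°, θ2=270°
[1] after rotate(0, 180): config: θ0=270°, θ1=0°, θ2=270°
[2] after rotate(0, -90): config: θ0=180°, θ1=0°, θ2=270°
[3] after rotate(1, 180): config: θ0=180°, θ1=180°, θ2=270°
nothing shorter than 3 reaches the goal.

rotate(0, 180), rotate(0, -90), rotate(1, 180)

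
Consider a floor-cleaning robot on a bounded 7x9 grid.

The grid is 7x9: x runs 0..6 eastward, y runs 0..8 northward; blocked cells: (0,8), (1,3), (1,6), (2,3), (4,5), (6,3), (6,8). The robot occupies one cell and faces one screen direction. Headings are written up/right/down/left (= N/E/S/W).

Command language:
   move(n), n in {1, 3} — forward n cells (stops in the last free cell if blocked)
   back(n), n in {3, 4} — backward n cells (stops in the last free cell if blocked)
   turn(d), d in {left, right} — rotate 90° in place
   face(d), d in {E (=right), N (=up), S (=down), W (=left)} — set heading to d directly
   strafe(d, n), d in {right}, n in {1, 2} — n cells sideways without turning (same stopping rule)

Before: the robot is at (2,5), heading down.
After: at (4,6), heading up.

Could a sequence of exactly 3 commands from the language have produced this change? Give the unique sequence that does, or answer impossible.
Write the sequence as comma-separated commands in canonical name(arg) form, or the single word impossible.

face(N), move(1), strafe(right, 2)

key: cell and facing (now N) both changed — the 3 commands mix motion and turning
initial: at (2,5), heading down
step 1 (face(N)): at (2,5), heading up
step 2 (move(1)): at (2,6), heading up
step 3 (strafe(right, 2)): at (4,6), heading up
all 1728 alternatives checked — unique.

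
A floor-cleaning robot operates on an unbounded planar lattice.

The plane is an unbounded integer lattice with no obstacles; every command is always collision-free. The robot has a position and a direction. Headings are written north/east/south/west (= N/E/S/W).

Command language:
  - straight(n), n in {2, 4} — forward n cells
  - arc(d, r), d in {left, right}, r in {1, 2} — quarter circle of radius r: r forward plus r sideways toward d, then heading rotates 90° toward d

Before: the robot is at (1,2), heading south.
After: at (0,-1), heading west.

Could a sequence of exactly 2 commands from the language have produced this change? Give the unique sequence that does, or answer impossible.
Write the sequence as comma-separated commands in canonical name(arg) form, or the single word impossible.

straight(2), arc(right, 1)

key: running arc(right, 1) before straight(2) would end elsewhere — order is forced
t0: at (1,2), heading south
step 1 (straight(2)): at (1,0), heading south
step 2 (arc(right, 1)): at (0,-1), heading west
uniquely the one of 36 2-step routes that fits.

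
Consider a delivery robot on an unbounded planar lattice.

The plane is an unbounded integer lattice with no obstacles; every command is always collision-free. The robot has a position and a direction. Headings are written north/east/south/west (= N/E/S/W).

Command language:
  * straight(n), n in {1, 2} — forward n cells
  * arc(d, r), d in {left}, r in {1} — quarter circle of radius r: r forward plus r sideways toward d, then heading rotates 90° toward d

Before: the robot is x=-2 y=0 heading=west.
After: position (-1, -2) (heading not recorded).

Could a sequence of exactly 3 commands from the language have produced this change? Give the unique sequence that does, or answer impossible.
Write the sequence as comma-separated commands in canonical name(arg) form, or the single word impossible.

key: order matters: swapping arc(left, 1) and straight(1) lands elsewhere
t0: x=-2 y=0 heading=west
[1] after arc(left, 1): x=-3 y=-1 heading=south
[2] after arc(left, 1): x=-2 y=-2 heading=east
[3] after straight(1): x=-1 y=-2 heading=east
no rival 3-sequence matches.

arc(left, 1), arc(left, 1), straight(1)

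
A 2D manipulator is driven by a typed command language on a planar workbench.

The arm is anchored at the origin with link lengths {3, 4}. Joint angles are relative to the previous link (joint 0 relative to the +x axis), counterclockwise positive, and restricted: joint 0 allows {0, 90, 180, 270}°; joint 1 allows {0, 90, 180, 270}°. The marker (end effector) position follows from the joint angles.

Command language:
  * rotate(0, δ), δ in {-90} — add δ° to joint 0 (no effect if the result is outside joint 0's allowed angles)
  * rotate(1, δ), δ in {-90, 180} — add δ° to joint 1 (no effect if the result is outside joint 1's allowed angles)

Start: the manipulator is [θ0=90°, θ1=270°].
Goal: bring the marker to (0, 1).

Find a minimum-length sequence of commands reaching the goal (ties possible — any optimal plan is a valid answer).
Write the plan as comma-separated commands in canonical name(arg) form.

rotate(1, -90), rotate(0, -90), rotate(0, -90)

from: [θ0=90°, θ1=270°]
1. rotate(1, -90) → [θ0=90°, θ1=180°]
2. rotate(0, -90) → [θ0=0°, θ1=180°]
3. rotate(0, -90) → [θ0=270°, θ1=180°]
no 2-step plan works, so 3 is optimal.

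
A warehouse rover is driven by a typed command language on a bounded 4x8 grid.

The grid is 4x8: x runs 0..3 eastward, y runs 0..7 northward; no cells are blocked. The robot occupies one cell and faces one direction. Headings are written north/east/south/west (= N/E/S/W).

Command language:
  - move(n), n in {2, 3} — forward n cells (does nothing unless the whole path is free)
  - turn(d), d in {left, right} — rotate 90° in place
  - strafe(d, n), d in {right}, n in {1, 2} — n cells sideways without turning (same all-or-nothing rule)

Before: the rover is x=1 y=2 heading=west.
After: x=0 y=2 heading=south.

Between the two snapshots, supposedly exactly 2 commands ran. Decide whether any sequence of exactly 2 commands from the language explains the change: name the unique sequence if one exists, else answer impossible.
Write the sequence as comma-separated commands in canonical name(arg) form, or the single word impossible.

turn(left), strafe(right, 1)

key: position moved to (0,2) AND the heading swung to S — translation plus rotation needed
begin: x=1 y=2 heading=west
[1] after turn(left): x=1 y=2 heading=south
[2] after strafe(right, 1): x=0 y=2 heading=south
all 36 alternatives checked — unique.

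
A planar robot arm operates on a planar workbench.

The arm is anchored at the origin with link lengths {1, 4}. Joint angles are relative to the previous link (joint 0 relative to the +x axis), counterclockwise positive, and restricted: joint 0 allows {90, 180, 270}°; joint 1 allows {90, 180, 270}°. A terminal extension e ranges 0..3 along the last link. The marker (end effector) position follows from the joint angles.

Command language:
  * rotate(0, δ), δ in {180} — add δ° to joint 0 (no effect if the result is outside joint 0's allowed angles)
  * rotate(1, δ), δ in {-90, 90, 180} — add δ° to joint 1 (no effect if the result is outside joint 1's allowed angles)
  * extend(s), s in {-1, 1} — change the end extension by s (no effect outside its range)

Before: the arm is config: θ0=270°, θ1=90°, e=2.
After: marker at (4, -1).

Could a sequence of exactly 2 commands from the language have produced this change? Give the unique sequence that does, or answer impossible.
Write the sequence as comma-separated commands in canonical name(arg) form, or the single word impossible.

from: config: θ0=270°, θ1=90°, e=2
[1] after extend(-1): config: θ0=270°, θ1=90°, e=1
[2] after extend(-1): config: θ0=270°, θ1=90°, e=0
no other 2-command option fits: unique.

extend(-1), extend(-1)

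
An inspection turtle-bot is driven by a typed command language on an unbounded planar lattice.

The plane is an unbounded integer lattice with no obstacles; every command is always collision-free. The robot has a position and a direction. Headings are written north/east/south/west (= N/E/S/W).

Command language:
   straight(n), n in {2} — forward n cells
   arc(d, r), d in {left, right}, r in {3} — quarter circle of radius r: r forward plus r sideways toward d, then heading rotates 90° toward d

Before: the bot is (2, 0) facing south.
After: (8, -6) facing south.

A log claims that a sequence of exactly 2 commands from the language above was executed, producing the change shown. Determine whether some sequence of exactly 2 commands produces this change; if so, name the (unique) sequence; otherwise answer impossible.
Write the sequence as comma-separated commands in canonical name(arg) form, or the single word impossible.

arc(left, 3), arc(right, 3)

key: still facing S at the end — net rotation zero over 2 steps
t0: (2, 0) facing south
[1] after arc(left, 3): (5, -3) facing east
[2] after arc(right, 3): (8, -6) facing south
no rival 2-sequence matches.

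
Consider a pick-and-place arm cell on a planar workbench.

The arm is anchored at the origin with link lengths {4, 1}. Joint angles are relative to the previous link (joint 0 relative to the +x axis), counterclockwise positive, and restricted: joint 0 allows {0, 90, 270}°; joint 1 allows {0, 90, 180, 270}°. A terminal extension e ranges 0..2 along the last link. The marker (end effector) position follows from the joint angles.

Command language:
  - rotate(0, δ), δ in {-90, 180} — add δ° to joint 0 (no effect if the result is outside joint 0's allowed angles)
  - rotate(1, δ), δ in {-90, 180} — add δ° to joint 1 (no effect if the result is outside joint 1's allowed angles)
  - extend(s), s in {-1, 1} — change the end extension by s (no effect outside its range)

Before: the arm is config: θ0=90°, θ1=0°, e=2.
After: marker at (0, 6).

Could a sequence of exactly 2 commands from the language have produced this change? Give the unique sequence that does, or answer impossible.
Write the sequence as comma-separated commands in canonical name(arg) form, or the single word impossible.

key: order matters: swapping extend(1) and extend(-1) lands elsewhere
from: config: θ0=90°, θ1=0°, e=2
1. extend(1) → config: θ0=90°, θ1=0°, e=2
2. extend(-1) → config: θ0=90°, θ1=0°, e=1
no other 2-command option fits: unique.

extend(1), extend(-1)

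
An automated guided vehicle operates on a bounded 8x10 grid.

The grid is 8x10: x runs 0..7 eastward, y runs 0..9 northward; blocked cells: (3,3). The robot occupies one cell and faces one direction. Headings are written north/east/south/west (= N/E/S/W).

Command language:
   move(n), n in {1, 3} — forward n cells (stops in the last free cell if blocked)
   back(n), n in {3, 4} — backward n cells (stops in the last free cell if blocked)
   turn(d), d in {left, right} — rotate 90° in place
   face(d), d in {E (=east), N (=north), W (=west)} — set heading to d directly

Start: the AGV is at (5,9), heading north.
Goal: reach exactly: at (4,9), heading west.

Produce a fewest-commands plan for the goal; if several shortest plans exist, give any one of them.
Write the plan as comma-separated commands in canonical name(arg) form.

from: at (5,9), heading north
[1] after turn(left): at (5,9), heading west
[2] after move(1): at (4,9), heading west
nothing shorter than 2 reaches the goal.

turn(left), move(1)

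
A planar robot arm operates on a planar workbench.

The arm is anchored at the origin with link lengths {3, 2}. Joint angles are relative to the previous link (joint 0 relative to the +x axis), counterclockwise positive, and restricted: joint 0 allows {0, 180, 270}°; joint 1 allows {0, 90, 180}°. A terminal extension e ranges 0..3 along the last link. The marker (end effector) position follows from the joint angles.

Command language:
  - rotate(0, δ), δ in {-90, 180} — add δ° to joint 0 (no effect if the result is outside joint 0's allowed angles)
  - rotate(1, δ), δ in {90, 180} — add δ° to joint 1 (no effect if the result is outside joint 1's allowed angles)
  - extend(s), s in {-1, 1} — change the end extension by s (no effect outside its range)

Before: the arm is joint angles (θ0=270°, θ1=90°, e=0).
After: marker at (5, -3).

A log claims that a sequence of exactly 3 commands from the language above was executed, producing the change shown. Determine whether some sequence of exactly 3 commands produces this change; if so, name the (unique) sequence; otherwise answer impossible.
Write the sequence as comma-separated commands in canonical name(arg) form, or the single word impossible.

extend(1), extend(1), extend(1)

from: joint angles (θ0=270°, θ1=90°, e=0)
step 1 (extend(1)): joint angles (θ0=270°, θ1=90°, e=1)
step 2 (extend(1)): joint angles (θ0=270°, θ1=90°, e=2)
step 3 (extend(1)): joint angles (θ0=270°, θ1=90°, e=3)
uniquely the one of 216 3-step routes that fits.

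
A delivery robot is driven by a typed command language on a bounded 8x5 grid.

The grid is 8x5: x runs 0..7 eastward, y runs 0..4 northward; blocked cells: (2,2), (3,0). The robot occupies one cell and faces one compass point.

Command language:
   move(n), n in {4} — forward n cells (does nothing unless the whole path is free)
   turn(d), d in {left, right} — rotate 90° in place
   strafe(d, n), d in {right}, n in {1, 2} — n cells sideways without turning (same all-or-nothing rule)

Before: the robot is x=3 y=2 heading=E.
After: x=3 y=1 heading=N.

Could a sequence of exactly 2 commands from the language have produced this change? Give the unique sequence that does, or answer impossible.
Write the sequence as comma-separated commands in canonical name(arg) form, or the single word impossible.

key: order matters: swapping strafe(right, 1) and turn(left) lands elsewhere
initial: x=3 y=2 heading=E
step 1 (strafe(right, 1)): x=3 y=1 heading=E
step 2 (turn(left)): x=3 y=1 heading=N
no rival 2-sequence matches.

strafe(right, 1), turn(left)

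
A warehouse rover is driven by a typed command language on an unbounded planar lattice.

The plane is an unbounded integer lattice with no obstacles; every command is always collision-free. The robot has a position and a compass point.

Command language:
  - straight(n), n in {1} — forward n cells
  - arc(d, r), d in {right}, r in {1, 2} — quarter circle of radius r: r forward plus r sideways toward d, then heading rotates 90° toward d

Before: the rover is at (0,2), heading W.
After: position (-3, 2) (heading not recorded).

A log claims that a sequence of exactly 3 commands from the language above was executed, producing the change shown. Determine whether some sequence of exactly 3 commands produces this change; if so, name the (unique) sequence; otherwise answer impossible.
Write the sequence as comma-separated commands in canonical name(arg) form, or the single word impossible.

straight(1), straight(1), straight(1)

from: at (0,2), heading W
[1] after straight(1): at (-1,2), heading W
[2] after straight(1): at (-2,2), heading W
[3] after straight(1): at (-3,2), heading W
no other 3-command option fits: unique.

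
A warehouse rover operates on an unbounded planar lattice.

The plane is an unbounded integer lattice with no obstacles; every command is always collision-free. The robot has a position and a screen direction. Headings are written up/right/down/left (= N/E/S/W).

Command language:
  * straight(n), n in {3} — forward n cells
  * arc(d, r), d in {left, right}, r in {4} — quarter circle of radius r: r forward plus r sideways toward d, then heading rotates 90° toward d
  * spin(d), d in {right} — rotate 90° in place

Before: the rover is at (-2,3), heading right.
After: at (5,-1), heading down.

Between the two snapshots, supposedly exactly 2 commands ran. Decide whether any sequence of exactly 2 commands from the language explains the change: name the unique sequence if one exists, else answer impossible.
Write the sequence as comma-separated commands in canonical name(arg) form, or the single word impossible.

straight(3), arc(right, 4)

key: position moved to (5,-1) AND the heading swung to S — translation plus rotation needed
t0: at (-2,3), heading right
step 1 (straight(3)): at (1,3), heading right
step 2 (arc(right, 4)): at (5,-1), heading down
no rival 2-sequence matches.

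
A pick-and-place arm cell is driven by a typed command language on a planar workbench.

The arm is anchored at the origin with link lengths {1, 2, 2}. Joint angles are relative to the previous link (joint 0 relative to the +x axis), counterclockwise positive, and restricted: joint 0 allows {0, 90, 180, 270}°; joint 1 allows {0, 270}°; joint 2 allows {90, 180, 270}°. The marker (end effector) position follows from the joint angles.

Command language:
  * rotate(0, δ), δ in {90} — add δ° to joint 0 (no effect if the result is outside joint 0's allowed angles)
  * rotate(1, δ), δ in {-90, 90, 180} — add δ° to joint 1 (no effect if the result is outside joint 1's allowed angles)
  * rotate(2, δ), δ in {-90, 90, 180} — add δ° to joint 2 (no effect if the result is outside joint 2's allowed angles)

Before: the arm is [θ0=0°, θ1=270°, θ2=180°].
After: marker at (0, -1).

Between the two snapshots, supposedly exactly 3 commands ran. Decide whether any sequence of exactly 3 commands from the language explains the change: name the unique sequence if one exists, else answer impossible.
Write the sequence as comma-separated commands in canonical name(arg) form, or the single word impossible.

initial: [θ0=0°, θ1=270°, θ2=180°]
[1] after rotate(0, 90): [θ0=90°, θ1=270°, θ2=180°]
[2] after rotate(0, 90): [θ0=180°, θ1=270°, θ2=180°]
[3] after rotate(0, 90): [θ0=270°, θ1=270°, θ2=180°]
uniquely the one of 343 3-step routes that fits.

rotate(0, 90), rotate(0, 90), rotate(0, 90)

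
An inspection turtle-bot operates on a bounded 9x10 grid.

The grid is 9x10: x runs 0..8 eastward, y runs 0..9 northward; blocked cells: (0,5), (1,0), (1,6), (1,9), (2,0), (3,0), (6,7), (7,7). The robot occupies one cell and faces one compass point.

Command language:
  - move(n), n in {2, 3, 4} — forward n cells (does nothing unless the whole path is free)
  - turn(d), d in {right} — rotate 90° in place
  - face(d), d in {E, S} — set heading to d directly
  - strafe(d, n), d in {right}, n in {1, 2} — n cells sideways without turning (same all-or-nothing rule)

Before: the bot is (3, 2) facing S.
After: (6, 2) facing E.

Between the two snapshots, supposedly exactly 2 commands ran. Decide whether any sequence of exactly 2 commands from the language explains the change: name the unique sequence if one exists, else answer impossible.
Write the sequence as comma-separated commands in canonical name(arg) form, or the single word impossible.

face(E), move(3)

key: running move(3) before face(E) would end elsewhere — order is forced
begin: (3, 2) facing S
t=1 face(E) ⇒ (3, 2) facing E
t=2 move(3) ⇒ (6, 2) facing E
no rival 2-sequence matches.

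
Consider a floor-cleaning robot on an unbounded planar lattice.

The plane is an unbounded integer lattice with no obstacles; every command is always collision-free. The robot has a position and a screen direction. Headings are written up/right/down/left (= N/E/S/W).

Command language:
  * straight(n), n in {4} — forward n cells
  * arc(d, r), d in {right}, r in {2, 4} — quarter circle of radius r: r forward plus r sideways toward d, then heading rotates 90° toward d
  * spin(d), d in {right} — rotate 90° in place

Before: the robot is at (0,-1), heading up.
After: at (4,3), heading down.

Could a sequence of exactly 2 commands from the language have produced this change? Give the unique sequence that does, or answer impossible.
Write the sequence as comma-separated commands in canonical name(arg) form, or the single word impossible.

arc(right, 4), spin(right)

key: cell and facing (now S) both changed — the 2 commands mix motion and turning
t0: at (0,-1), heading up
1. arc(right, 4) → at (4,3), heading right
2. spin(right) → at (4,3), heading down
all 16 alternatives checked — unique.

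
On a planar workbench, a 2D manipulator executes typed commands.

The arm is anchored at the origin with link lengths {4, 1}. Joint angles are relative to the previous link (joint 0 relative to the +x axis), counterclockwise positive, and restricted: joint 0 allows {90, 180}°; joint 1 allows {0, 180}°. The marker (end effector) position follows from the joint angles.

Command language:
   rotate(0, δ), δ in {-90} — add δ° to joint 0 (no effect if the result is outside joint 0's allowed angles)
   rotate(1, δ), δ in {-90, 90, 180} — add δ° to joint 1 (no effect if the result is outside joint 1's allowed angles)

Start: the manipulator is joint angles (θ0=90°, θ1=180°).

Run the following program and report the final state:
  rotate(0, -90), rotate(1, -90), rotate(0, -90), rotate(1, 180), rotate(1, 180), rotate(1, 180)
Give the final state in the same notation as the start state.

joint angles (θ0=90°, θ1=0°)

from: joint angles (θ0=90°, θ1=180°)
1. rotate(0, -90) → joint angles (θ0=90°, θ1=180°)
2. rotate(1, -90) → joint angles (θ0=90°, θ1=180°)
3. rotate(0, -90) → joint angles (θ0=90°, θ1=180°)
4. rotate(1, 180) → joint angles (θ0=90°, θ1=0°)
5. rotate(1, 180) → joint angles (θ0=90°, θ1=180°)
6. rotate(1, 180) → joint angles (θ0=90°, θ1=0°)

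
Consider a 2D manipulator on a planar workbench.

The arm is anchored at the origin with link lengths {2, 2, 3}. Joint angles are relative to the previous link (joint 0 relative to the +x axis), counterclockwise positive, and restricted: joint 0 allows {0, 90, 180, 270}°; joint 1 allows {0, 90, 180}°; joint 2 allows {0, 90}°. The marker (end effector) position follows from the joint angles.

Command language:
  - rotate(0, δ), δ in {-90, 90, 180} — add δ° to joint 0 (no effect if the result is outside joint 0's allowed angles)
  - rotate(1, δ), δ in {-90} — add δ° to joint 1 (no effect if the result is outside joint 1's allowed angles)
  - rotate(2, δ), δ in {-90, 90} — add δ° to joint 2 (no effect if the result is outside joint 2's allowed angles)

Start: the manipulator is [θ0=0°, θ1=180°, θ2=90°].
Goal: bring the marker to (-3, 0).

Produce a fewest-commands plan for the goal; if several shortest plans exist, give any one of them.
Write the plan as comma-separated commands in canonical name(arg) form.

begin: [θ0=0°, θ1=180°, θ2=90°]
step 1 (rotate(0, -90)): [θ0=270°, θ1=180°, θ2=90°]
shorter routes all fall short; 1 is best.

rotate(0, -90)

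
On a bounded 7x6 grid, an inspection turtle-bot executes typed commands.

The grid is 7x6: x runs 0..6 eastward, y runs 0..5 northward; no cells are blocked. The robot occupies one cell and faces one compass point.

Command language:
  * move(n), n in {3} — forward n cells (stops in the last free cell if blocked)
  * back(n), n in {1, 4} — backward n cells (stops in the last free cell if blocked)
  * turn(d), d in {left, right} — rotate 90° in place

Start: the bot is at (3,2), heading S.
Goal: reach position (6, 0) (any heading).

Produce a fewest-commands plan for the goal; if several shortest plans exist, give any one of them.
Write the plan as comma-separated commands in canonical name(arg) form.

move(3), turn(left), move(3)

from: at (3,2), heading S
step 1 (move(3)): at (3,0), heading S
step 2 (turn(left)): at (3,0), heading E
step 3 (move(3)): at (6,0), heading E
minimal: 3 command(s), checked below 3.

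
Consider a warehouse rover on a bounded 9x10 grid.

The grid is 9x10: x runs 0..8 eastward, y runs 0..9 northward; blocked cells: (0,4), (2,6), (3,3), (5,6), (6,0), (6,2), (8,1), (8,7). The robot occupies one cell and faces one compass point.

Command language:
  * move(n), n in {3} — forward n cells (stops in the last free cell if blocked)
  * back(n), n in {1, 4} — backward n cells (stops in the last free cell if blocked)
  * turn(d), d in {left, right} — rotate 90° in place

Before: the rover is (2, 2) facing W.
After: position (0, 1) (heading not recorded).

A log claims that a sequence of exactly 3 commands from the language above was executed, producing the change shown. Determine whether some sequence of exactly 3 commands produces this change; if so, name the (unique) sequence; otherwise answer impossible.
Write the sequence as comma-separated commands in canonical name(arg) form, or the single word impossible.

move(3), turn(right), back(1)

key: move(3) runs into the grid edge before its full distance
from: (2, 2) facing W
1. move(3) → (0, 2) facing W
2. turn(right) → (0, 2) facing N
3. back(1) → (0, 1) facing N
no other 3-command option fits: unique.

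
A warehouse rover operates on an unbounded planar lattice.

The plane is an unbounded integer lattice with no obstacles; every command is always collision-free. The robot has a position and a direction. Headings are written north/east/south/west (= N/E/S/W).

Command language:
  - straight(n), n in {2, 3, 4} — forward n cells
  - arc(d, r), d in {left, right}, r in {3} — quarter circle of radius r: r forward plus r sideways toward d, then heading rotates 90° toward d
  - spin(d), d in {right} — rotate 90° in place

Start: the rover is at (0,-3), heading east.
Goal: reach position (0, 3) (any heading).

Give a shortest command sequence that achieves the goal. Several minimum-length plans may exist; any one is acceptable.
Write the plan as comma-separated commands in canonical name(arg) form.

initial: at (0,-3), heading east
t=1 arc(left, 3) ⇒ at (3,0), heading north
t=2 arc(left, 3) ⇒ at (0,3), heading west
nothing shorter than 2 reaches the goal.

arc(left, 3), arc(left, 3)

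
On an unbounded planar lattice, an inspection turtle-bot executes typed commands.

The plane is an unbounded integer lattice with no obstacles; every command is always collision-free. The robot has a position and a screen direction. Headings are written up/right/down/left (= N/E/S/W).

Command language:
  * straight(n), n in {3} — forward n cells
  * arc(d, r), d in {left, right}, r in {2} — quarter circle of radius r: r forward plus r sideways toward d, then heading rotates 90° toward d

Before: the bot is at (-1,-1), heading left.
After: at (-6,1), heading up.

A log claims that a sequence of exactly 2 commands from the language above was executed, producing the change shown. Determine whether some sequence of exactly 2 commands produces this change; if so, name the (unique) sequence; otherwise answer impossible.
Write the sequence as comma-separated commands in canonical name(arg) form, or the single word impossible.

straight(3), arc(right, 2)

key: cell and facing (now N) both changed — the 2 commands mix motion and turning
from: at (-1,-1), heading left
[1] after straight(3): at (-4,-1), heading left
[2] after arc(right, 2): at (-6,1), heading up
no other 2-command option fits: unique.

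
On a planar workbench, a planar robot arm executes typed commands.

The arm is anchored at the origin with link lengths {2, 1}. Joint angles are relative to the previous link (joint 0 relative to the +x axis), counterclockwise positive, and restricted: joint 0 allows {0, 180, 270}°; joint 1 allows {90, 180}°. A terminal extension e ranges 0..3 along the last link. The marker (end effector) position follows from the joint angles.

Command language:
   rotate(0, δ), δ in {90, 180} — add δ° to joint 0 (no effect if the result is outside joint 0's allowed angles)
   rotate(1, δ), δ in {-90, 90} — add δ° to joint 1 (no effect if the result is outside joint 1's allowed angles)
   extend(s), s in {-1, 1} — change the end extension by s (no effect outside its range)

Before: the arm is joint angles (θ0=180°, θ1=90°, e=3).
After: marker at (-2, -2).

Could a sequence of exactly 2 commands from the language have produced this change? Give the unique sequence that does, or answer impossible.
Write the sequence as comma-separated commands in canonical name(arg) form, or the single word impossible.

extend(-1), extend(-1)

t0: joint angles (θ0=180°, θ1=90°, e=3)
1. extend(-1) → joint angles (θ0=180°, θ1=90°, e=2)
2. extend(-1) → joint angles (θ0=180°, θ1=90°, e=1)
no other 2-command option fits: unique.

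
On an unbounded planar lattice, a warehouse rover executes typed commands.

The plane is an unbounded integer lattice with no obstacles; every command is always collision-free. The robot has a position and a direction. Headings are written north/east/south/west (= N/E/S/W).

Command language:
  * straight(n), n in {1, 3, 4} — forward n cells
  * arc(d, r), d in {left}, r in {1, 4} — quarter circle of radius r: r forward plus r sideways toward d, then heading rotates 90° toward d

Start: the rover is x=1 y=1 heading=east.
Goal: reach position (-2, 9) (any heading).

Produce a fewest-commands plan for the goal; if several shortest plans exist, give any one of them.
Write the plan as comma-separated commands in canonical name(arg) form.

begin: x=1 y=1 heading=east
1. arc(left, 4) → x=5 y=5 heading=north
2. arc(left, 4) → x=1 y=9 heading=west
3. straight(3) → x=-2 y=9 heading=west
nothing shorter than 3 reaches the goal.

arc(left, 4), arc(left, 4), straight(3)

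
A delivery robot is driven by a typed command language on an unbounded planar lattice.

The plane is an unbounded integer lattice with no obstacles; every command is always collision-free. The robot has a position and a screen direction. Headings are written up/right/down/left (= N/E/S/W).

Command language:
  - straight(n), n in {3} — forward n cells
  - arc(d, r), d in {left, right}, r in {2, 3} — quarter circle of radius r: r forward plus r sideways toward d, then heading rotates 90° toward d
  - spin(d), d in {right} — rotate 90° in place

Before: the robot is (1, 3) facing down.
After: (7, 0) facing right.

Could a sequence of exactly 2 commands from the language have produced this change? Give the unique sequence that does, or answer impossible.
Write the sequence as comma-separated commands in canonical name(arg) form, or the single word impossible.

arc(left, 3), straight(3)

key: cell and facing (now E) both changed — the 2 commands mix motion and turning
start: (1, 3) facing down
[1] after arc(left, 3): (4, 0) facing right
[2] after straight(3): (7, 0) facing right
no rival 2-sequence matches.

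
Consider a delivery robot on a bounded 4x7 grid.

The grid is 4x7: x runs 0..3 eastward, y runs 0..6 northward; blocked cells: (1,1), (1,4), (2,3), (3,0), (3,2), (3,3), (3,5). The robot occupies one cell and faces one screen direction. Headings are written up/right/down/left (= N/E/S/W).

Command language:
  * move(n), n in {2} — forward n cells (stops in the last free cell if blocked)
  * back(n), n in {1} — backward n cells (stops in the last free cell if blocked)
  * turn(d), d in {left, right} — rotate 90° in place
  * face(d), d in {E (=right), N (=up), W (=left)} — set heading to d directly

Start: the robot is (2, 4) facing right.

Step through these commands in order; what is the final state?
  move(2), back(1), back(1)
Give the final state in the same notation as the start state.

(2, 4) facing right

begin: (2, 4) facing right
t=1 move(2) ⇒ (3, 4) facing right
t=2 back(1) ⇒ (2, 4) facing right
t=3 back(1) ⇒ (2, 4) facing right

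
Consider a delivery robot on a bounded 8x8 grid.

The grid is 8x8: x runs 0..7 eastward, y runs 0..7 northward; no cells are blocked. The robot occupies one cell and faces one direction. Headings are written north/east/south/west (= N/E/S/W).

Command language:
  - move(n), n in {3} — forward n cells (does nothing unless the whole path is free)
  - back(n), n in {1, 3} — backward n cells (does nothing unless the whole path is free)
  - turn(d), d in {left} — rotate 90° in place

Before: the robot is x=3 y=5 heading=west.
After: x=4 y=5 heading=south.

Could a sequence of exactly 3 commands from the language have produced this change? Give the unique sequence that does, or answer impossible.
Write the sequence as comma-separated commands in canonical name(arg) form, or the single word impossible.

key: position moved to (4,5) AND the heading swung to S — translation plus rotation needed
start: x=3 y=5 heading=west
t=1 back(1) ⇒ x=4 y=5 heading=west
t=2 turn(left) ⇒ x=4 y=5 heading=south
t=3 back(3) ⇒ x=4 y=5 heading=south
no rival 3-sequence matches.

back(1), turn(left), back(3)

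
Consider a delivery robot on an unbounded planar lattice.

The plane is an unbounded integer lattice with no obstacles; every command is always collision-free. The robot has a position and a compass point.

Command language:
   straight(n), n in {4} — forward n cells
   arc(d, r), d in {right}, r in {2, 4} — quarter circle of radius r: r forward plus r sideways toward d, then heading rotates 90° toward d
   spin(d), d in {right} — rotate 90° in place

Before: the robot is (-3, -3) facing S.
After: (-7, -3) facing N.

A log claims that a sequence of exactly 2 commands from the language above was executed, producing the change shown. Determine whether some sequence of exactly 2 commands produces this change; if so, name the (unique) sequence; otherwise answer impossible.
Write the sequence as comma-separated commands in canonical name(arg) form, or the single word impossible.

arc(right, 2), arc(right, 2)

key: cell and facing (now N) both changed — the 2 commands mix motion and turning
begin: (-3, -3) facing S
[1] after arc(right, 2): (-5, -5) facing W
[2] after arc(right, 2): (-7, -3) facing N
no other 2-command option fits: unique.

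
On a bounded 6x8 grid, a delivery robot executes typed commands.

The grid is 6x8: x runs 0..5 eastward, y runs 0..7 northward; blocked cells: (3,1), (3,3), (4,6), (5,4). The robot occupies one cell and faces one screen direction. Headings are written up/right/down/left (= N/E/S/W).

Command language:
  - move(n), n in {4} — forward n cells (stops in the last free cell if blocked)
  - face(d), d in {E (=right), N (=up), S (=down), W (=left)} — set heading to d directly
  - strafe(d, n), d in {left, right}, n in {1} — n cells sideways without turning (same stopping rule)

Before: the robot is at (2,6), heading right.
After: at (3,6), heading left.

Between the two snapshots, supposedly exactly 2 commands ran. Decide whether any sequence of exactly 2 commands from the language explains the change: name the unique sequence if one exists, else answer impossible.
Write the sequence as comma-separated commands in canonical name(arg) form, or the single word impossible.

key: cell and facing (now W) both changed — the 2 commands mix motion and turning
from: at (2,6), heading right
[1] after move(4): at (3,6), heading right
[2] after face(W): at (3,6), heading left
uniquely the one of 49 2-step routes that fits.

move(4), face(W)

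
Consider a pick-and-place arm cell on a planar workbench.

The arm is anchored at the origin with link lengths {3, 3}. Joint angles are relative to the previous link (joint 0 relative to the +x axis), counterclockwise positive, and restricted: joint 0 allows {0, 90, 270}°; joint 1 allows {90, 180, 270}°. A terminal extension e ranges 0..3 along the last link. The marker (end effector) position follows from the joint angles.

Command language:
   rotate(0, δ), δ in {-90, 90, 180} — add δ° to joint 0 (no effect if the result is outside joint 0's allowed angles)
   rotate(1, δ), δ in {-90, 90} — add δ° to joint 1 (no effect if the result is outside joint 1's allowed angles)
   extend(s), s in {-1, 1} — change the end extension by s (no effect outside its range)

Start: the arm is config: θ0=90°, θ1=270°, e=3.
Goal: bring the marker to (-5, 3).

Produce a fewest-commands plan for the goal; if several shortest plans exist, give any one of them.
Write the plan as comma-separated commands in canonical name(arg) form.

extend(-1), rotate(1, -90), rotate(1, -90)

begin: config: θ0=90°, θ1=270°, e=3
t=1 extend(-1) ⇒ config: θ0=90°, θ1=270°, e=2
t=2 rotate(1, -90) ⇒ config: θ0=90°, θ1=180°, e=2
t=3 rotate(1, -90) ⇒ config: θ0=90°, θ1=90°, e=2
minimal: 3 command(s), checked below 3.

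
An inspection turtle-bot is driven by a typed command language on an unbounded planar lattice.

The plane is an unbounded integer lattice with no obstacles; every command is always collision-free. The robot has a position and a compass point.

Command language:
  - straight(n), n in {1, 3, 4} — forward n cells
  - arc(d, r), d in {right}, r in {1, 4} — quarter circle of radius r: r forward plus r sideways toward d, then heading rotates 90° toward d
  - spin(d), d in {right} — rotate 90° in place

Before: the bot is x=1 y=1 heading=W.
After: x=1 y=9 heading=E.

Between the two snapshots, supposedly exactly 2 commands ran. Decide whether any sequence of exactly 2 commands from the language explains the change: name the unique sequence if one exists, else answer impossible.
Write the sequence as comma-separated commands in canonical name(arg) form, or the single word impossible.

key: position moved to (1,9) AND the heading swung to E — translation plus rotation needed
begin: x=1 y=1 heading=W
1. arc(right, 4) → x=-3 y=5 heading=N
2. arc(right, 4) → x=1 y=9 heading=E
no other 2-command option fits: unique.

arc(right, 4), arc(right, 4)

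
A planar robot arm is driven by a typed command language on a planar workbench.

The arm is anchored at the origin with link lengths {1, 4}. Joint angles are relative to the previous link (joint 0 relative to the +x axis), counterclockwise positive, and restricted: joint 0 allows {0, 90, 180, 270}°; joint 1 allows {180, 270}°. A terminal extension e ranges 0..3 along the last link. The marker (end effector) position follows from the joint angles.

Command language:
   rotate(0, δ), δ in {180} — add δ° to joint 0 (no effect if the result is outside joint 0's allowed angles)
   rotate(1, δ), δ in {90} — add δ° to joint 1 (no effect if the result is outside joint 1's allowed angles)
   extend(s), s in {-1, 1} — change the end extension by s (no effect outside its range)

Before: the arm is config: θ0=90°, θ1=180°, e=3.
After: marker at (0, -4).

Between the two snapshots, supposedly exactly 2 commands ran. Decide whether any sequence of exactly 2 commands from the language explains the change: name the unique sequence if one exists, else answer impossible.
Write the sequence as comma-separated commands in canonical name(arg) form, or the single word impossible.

extend(-1), extend(-1)

begin: config: θ0=90°, θ1=180°, e=3
t=1 extend(-1) ⇒ config: θ0=90°, θ1=180°, e=2
t=2 extend(-1) ⇒ config: θ0=90°, θ1=180°, e=1
no other 2-command option fits: unique.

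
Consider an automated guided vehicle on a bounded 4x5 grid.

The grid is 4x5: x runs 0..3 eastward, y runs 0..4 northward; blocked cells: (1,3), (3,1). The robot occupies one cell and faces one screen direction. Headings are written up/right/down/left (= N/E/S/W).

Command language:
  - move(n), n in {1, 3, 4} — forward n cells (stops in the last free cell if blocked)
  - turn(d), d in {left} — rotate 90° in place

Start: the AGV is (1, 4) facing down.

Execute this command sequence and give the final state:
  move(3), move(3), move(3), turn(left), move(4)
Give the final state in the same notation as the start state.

(3, 4) facing right

initial: (1, 4) facing down
1. move(3) → (1, 4) facing down
2. move(3) → (1, 4) facing down
3. move(3) → (1, 4) facing down
4. turn(left) → (1, 4) facing right
5. move(4) → (3, 4) facing right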